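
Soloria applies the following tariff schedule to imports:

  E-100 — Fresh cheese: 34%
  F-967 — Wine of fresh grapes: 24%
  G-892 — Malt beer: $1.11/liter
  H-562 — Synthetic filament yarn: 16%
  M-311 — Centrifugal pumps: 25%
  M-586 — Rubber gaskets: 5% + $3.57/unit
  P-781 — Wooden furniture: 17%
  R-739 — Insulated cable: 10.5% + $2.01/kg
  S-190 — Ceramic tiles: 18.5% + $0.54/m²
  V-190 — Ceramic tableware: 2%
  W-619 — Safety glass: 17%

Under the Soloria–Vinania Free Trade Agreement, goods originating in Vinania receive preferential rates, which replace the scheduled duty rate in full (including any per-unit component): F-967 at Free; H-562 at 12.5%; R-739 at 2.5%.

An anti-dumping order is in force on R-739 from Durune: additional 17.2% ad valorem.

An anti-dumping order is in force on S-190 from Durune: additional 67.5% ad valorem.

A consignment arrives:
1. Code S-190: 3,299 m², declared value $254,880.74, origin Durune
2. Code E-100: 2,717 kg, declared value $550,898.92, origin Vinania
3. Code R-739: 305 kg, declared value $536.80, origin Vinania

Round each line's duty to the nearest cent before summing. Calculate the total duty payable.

Line 1 (S-190, Durune, 3,299 m², $254,880.74):
Base rate for S-190 is 18.5% + $0.54/m².
Additional duty on S-190 from Durune: +67.5%. Applied ad valorem rate: 18.5% + 67.5% = 86%.
Duty = $254,880.74 × 86% + 3,299 × $0.54 = $220,978.90.
Line 2 (E-100, Vinania, 2,717 kg, $550,898.92):
Base rate for E-100 is 34%.
Origin Vinania is the FTA partner but E-100 is not on the preference list; base rate stands.
Duty = $550,898.92 × 34% = $187,305.63.
Line 3 (R-739, Vinania, 305 kg, $536.80):
Base rate for R-739 is 10.5% + $2.01/kg.
Origin Vinania qualifies under the Soloria–Vinania agreement and R-739 is covered: preferential rate 2.5% applies instead.
The additional-duty order on R-739 targets Durune, not Vinania; it does not apply.
Duty = $536.80 × 2.5% = $13.42.
Total = $220,978.90 + $187,305.63 + $13.42 = $408,297.95.

$408,297.95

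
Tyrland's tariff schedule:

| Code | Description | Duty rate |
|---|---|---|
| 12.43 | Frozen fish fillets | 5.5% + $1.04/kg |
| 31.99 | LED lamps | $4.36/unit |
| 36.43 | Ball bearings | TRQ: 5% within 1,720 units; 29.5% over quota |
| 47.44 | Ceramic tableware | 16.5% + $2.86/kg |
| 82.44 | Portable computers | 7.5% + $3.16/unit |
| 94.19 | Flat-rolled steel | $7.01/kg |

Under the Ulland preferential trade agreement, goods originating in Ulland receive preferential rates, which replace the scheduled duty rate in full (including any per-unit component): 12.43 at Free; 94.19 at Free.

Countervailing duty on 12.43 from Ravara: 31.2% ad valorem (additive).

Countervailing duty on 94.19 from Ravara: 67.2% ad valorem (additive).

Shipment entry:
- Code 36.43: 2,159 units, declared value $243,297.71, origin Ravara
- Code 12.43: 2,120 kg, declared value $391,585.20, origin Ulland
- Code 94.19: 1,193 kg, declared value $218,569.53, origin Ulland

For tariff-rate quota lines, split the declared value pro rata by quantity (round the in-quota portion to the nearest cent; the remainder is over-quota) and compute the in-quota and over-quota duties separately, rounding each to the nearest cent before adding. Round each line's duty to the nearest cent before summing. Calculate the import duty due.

$24,285.26

Line 1 (36.43, Ravara, 2,159 units, $243,297.71):
Code 36.43 is under a tariff-rate quota (threshold 1,720 units). In-quota: 1,720 units at 5%; over-quota: 439 units at 29.5%.
Pro-rata value split: in-quota = $243,297.71 × 1,720/2,159 = $193,826.80; over-quota = $243,297.71 − $193,826.80 = $49,470.91.
In-quota duty = $193,826.80 × 5% = $9,691.34. Over-quota duty = $49,470.91 × 29.5% = $14,593.92.
Line duty = $9,691.34 + $14,593.92 = $24,285.26.
Line 2 (12.43, Ulland, 2,120 kg, $391,585.20):
Base rate for 12.43 is 5.5% + $1.04/kg.
Origin Ulland qualifies under the Tyrland–Ulland agreement and 12.43 is covered: preferential rate Free applies instead.
The additional-duty order on 12.43 targets Ravara, not Ulland; it does not apply.
Duty = $391,585.20 × 0% = $0.00.
Line 3 (94.19, Ulland, 1,193 kg, $218,569.53):
Base rate for 94.19 is $7.01/kg.
Origin Ulland qualifies under the Tyrland–Ulland agreement and 94.19 is covered: preferential rate Free applies instead.
The additional-duty order on 94.19 targets Ravara, not Ulland; it does not apply.
Duty = $218,569.53 × 0% = $0.00.
Total = $24,285.26 + $0.00 + $0.00 = $24,285.26.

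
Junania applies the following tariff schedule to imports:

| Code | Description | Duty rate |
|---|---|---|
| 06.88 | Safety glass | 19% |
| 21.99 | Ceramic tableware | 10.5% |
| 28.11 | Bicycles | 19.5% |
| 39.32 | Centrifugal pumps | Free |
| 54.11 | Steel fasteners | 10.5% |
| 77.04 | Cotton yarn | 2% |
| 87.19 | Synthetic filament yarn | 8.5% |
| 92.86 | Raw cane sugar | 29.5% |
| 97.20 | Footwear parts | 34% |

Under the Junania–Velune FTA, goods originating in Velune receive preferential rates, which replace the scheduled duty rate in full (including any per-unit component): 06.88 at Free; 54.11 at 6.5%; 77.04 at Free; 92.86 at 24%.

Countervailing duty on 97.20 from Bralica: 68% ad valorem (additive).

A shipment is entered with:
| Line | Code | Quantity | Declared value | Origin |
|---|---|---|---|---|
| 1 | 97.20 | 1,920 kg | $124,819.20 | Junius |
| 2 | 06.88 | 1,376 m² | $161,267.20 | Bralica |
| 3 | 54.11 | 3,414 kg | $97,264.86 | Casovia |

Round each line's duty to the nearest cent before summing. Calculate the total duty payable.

Line 1 (97.20, Junius, 1,920 kg, $124,819.20):
Base rate for 97.20 is 34%.
The additional-duty order on 97.20 targets Bralica, not Junius; it does not apply.
Duty = $124,819.20 × 34% = $42,438.53.
Line 2 (06.88, Bralica, 1,376 m², $161,267.20):
Base rate for 06.88 is 19%.
06.88 has an FTA preferential rate, but origin Bralica is not Velune; base rate stands.
Duty = $161,267.20 × 19% = $30,640.77.
Line 3 (54.11, Casovia, 3,414 kg, $97,264.86):
Base rate for 54.11 is 10.5%.
54.11 has an FTA preferential rate, but origin Casovia is not Velune; base rate stands.
Duty = $97,264.86 × 10.5% = $10,212.81.
Total = $42,438.53 + $30,640.77 + $10,212.81 = $83,292.11.

$83,292.11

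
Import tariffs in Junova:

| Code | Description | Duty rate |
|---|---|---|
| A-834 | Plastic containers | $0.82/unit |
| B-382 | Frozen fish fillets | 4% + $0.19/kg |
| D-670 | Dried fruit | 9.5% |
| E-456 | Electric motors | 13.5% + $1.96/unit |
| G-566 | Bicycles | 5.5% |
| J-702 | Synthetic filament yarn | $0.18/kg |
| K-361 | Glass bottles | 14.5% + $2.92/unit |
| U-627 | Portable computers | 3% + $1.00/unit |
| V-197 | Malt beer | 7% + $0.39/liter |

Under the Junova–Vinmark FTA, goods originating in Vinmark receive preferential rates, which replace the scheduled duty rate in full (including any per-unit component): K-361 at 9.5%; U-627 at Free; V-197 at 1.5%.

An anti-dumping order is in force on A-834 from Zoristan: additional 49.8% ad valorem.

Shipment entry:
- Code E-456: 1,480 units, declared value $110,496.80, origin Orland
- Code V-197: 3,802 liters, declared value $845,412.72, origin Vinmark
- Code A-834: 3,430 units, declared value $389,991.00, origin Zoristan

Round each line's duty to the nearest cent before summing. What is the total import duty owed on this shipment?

Line 1 (E-456, Orland, 1,480 units, $110,496.80):
Base rate for E-456 is 13.5% + $1.96/unit.
Duty = $110,496.80 × 13.5% + 1,480 × $1.96 = $17,817.87.
Line 2 (V-197, Vinmark, 3,802 liters, $845,412.72):
Base rate for V-197 is 7% + $0.39/liter.
Origin Vinmark qualifies under the Junova–Vinmark agreement and V-197 is covered: preferential rate 1.5% applies instead.
Duty = $845,412.72 × 1.5% = $12,681.19.
Line 3 (A-834, Zoristan, 3,430 units, $389,991.00):
Base rate for A-834 is $0.82/unit.
Additional duty on A-834 from Zoristan: +49.8% ad valorem. Applied ad valorem rate = 49.8%.
Duty = $389,991.00 × 49.8% + 3,430 × $0.82 = $197,028.12.
Total = $17,817.87 + $12,681.19 + $197,028.12 = $227,527.18.

$227,527.18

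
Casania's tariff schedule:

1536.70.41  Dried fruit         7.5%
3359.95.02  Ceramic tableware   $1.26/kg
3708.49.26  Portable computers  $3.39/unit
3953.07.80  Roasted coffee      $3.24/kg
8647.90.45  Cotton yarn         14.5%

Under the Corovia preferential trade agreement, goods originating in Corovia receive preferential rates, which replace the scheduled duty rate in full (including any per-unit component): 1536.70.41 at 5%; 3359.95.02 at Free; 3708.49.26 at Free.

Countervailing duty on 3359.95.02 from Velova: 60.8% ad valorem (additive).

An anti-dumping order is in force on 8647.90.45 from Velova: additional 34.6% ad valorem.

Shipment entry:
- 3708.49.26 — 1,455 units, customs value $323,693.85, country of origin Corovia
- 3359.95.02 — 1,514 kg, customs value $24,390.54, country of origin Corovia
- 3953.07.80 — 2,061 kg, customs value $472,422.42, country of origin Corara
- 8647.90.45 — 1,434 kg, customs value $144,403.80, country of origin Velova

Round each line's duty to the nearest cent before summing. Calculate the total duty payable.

Line 1 (3708.49.26, Corovia, 1,455 units, $323,693.85):
Base rate for 3708.49.26 is $3.39/unit.
Origin Corovia qualifies under the Casania–Corovia agreement and 3708.49.26 is covered: preferential rate Free applies instead.
Duty = $323,693.85 × 0% = $0.00.
Line 2 (3359.95.02, Corovia, 1,514 kg, $24,390.54):
Base rate for 3359.95.02 is $1.26/kg.
Origin Corovia qualifies under the Casania–Corovia agreement and 3359.95.02 is covered: preferential rate Free applies instead.
The additional-duty order on 3359.95.02 targets Velova, not Corovia; it does not apply.
Duty = $24,390.54 × 0% = $0.00.
Line 3 (3953.07.80, Corara, 2,061 kg, $472,422.42):
Base rate for 3953.07.80 is $3.24/kg.
Duty = 2,061 × $3.24 = $6,677.64.
Line 4 (8647.90.45, Velova, 1,434 kg, $144,403.80):
Base rate for 8647.90.45 is 14.5%.
Additional duty on 8647.90.45 from Velova: +34.6%. Applied ad valorem rate: 14.5% + 34.6% = 49.1%.
Duty = $144,403.80 × 49.1% = $70,902.27.
Total = $0.00 + $0.00 + $6,677.64 + $70,902.27 = $77,579.91.

$77,579.91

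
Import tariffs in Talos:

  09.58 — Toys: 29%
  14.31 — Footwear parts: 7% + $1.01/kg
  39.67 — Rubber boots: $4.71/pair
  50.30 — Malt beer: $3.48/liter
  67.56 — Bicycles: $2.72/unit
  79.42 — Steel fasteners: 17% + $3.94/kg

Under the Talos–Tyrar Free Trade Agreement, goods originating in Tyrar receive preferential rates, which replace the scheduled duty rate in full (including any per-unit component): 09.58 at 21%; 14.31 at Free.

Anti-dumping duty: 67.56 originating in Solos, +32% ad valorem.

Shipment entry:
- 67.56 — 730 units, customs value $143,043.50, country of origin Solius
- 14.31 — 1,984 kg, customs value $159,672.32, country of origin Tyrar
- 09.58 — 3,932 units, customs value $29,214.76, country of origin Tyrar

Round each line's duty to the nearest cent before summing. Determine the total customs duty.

$8,120.70

Line 1 (67.56, Solius, 730 units, $143,043.50):
Base rate for 67.56 is $2.72/unit.
The additional-duty order on 67.56 targets Solos, not Solius; it does not apply.
Duty = 730 × $2.72 = $1,985.60.
Line 2 (14.31, Tyrar, 1,984 kg, $159,672.32):
Base rate for 14.31 is 7% + $1.01/kg.
Origin Tyrar qualifies under the Talos–Tyrar agreement and 14.31 is covered: preferential rate Free applies instead.
Duty = $159,672.32 × 0% = $0.00.
Line 3 (09.58, Tyrar, 3,932 units, $29,214.76):
Base rate for 09.58 is 29%.
Origin Tyrar qualifies under the Talos–Tyrar agreement and 09.58 is covered: preferential rate 21% applies instead.
Duty = $29,214.76 × 21% = $6,135.10.
Total = $1,985.60 + $0.00 + $6,135.10 = $8,120.70.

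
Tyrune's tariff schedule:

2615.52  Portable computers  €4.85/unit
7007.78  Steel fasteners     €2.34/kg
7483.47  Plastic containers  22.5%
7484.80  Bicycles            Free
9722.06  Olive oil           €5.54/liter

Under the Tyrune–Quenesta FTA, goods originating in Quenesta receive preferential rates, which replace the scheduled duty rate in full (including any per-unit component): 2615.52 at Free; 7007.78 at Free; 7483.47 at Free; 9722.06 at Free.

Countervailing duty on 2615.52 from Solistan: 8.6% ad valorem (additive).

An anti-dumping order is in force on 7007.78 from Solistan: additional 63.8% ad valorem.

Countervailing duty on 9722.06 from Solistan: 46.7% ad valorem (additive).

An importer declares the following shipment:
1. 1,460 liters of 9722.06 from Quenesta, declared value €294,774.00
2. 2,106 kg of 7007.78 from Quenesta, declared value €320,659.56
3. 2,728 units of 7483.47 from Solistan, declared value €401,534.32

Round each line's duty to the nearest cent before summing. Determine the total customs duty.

€90,345.22

Line 1 (9722.06, Quenesta, 1,460 liters, €294,774.00):
Base rate for 9722.06 is €5.54/liter.
Origin Quenesta qualifies under the Tyrune–Quenesta agreement and 9722.06 is covered: preferential rate Free applies instead.
The additional-duty order on 9722.06 targets Solistan, not Quenesta; it does not apply.
Duty = €294,774.00 × 0% = €0.00.
Line 2 (7007.78, Quenesta, 2,106 kg, €320,659.56):
Base rate for 7007.78 is €2.34/kg.
Origin Quenesta qualifies under the Tyrune–Quenesta agreement and 7007.78 is covered: preferential rate Free applies instead.
The additional-duty order on 7007.78 targets Solistan, not Quenesta; it does not apply.
Duty = €320,659.56 × 0% = €0.00.
Line 3 (7483.47, Solistan, 2,728 units, €401,534.32):
Base rate for 7483.47 is 22.5%.
7483.47 has an FTA preferential rate, but origin Solistan is not Quenesta; base rate stands.
Duty = €401,534.32 × 22.5% = €90,345.22.
Total = €0.00 + €0.00 + €90,345.22 = €90,345.22.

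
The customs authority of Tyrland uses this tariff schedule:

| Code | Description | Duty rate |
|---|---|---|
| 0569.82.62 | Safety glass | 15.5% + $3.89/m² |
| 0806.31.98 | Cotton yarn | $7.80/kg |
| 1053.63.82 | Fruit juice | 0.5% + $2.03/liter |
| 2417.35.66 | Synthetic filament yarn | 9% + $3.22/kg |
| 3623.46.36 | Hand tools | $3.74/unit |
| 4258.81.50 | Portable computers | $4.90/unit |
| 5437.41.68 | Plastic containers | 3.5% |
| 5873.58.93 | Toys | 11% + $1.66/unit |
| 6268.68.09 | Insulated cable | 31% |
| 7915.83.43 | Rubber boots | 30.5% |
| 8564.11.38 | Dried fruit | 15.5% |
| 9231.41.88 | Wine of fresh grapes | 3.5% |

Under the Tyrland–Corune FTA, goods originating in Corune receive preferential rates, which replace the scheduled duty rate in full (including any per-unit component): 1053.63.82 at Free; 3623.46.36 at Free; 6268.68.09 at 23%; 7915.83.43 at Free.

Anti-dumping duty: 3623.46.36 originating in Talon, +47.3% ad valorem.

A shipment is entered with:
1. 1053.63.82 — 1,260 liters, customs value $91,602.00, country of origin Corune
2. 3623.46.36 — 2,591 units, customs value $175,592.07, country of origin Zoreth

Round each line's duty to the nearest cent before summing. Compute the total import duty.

Line 1 (1053.63.82, Corune, 1,260 liters, $91,602.00):
Base rate for 1053.63.82 is 0.5% + $2.03/liter.
Origin Corune qualifies under the Tyrland–Corune agreement and 1053.63.82 is covered: preferential rate Free applies instead.
Duty = $91,602.00 × 0% = $0.00.
Line 2 (3623.46.36, Zoreth, 2,591 units, $175,592.07):
Base rate for 3623.46.36 is $3.74/unit.
3623.46.36 has an FTA preferential rate, but origin Zoreth is not Corune; base rate stands.
The additional-duty order on 3623.46.36 targets Talon, not Zoreth; it does not apply.
Duty = 2,591 × $3.74 = $9,690.34.
Total = $0.00 + $9,690.34 = $9,690.34.

$9,690.34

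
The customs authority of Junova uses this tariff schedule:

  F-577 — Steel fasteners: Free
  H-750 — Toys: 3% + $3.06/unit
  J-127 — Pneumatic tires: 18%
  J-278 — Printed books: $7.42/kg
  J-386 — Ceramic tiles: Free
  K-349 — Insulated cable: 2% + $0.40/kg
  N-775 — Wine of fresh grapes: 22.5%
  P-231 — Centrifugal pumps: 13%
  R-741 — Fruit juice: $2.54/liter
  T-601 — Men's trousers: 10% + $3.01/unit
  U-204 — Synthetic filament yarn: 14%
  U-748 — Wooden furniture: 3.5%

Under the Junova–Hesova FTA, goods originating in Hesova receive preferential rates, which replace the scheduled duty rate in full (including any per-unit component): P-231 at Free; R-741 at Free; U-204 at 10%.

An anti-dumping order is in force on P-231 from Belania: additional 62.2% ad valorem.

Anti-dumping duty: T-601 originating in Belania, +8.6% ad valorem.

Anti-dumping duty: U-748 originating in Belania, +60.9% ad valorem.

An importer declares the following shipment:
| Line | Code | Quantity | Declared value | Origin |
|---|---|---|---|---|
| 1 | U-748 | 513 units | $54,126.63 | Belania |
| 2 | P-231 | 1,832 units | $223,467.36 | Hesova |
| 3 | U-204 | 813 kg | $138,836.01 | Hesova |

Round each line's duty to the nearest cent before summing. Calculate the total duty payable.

Line 1 (U-748, Belania, 513 units, $54,126.63):
Base rate for U-748 is 3.5%.
Additional duty on U-748 from Belania: +60.9%. Applied ad valorem rate: 3.5% + 60.9% = 64.4%.
Duty = $54,126.63 × 64.4% = $34,857.55.
Line 2 (P-231, Hesova, 1,832 units, $223,467.36):
Base rate for P-231 is 13%.
Origin Hesova qualifies under the Junova–Hesova agreement and P-231 is covered: preferential rate Free applies instead.
The additional-duty order on P-231 targets Belania, not Hesova; it does not apply.
Duty = $223,467.36 × 0% = $0.00.
Line 3 (U-204, Hesova, 813 kg, $138,836.01):
Base rate for U-204 is 14%.
Origin Hesova qualifies under the Junova–Hesova agreement and U-204 is covered: preferential rate 10% applies instead.
Duty = $138,836.01 × 10% = $13,883.60.
Total = $34,857.55 + $0.00 + $13,883.60 = $48,741.15.

$48,741.15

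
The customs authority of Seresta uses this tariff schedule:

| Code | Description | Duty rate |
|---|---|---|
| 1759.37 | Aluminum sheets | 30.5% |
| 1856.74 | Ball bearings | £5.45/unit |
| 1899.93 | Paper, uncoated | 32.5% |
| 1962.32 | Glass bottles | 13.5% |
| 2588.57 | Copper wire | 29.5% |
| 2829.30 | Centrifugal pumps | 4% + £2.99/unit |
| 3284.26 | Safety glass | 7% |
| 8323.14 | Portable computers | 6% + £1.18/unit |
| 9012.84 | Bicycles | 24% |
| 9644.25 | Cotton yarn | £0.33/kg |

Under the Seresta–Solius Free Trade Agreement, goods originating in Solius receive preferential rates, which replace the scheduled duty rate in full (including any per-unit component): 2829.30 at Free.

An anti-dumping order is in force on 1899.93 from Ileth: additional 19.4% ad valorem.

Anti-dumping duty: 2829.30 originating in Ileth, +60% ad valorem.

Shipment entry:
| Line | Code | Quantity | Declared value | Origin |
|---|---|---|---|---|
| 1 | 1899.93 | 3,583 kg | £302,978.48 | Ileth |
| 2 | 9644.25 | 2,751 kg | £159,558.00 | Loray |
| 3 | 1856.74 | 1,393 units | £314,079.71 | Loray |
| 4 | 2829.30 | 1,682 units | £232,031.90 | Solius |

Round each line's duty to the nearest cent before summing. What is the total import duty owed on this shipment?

Line 1 (1899.93, Ileth, 3,583 kg, £302,978.48):
Base rate for 1899.93 is 32.5%.
Additional duty on 1899.93 from Ileth: +19.4%. Applied ad valorem rate: 32.5% + 19.4% = 51.9%.
Duty = £302,978.48 × 51.9% = £157,245.83.
Line 2 (9644.25, Loray, 2,751 kg, £159,558.00):
Base rate for 9644.25 is £0.33/kg.
Duty = 2,751 × £0.33 = £907.83.
Line 3 (1856.74, Loray, 1,393 units, £314,079.71):
Base rate for 1856.74 is £5.45/unit.
Duty = 1,393 × £5.45 = £7,591.85.
Line 4 (2829.30, Solius, 1,682 units, £232,031.90):
Base rate for 2829.30 is 4% + £2.99/unit.
Origin Solius qualifies under the Seresta–Solius agreement and 2829.30 is covered: preferential rate Free applies instead.
The additional-duty order on 2829.30 targets Ileth, not Solius; it does not apply.
Duty = £232,031.90 × 0% = £0.00.
Total = £157,245.83 + £907.83 + £7,591.85 + £0.00 = £165,745.51.

£165,745.51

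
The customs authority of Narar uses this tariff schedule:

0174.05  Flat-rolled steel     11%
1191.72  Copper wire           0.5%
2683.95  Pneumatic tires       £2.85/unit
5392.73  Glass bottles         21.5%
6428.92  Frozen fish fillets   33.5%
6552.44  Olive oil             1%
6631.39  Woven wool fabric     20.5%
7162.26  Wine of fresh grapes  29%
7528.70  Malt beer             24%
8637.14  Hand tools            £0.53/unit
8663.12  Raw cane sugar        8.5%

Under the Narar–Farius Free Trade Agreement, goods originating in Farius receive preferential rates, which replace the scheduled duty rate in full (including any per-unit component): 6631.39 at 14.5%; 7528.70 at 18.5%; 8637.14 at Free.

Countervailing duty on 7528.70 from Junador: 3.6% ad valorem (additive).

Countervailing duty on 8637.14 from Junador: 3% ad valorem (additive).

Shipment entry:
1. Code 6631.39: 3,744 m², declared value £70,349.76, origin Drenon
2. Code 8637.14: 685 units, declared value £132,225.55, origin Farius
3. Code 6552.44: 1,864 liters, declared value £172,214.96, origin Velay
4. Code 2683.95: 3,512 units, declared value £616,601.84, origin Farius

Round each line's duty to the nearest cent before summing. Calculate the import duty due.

Line 1 (6631.39, Drenon, 3,744 m², £70,349.76):
Base rate for 6631.39 is 20.5%.
6631.39 has an FTA preferential rate, but origin Drenon is not Farius; base rate stands.
Duty = £70,349.76 × 20.5% = £14,421.70.
Line 2 (8637.14, Farius, 685 units, £132,225.55):
Base rate for 8637.14 is £0.53/unit.
Origin Farius qualifies under the Narar–Farius agreement and 8637.14 is covered: preferential rate Free applies instead.
The additional-duty order on 8637.14 targets Junador, not Farius; it does not apply.
Duty = £132,225.55 × 0% = £0.00.
Line 3 (6552.44, Velay, 1,864 liters, £172,214.96):
Base rate for 6552.44 is 1%.
Duty = £172,214.96 × 1% = £1,722.15.
Line 4 (2683.95, Farius, 3,512 units, £616,601.84):
Base rate for 2683.95 is £2.85/unit.
Origin Farius is the FTA partner but 2683.95 is not on the preference list; base rate stands.
Duty = 3,512 × £2.85 = £10,009.20.
Total = £14,421.70 + £0.00 + £1,722.15 + £10,009.20 = £26,153.05.

£26,153.05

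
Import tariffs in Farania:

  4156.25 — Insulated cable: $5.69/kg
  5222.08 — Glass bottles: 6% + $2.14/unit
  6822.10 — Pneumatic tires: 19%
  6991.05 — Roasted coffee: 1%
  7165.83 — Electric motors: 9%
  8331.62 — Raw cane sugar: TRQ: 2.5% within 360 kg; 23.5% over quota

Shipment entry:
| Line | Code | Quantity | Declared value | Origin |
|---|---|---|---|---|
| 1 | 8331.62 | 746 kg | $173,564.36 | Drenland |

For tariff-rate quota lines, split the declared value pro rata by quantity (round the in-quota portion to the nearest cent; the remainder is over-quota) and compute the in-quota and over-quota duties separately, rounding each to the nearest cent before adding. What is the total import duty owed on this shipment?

$23,198.53

Line 1 (8331.62, Drenland, 746 kg, $173,564.36):
Code 8331.62 is under a tariff-rate quota (threshold 360 kg). In-quota: 360 kg at 2.5%; over-quota: 386 kg at 23.5%.
Pro-rata value split: in-quota = $173,564.36 × 360/746 = $83,757.60; over-quota = $173,564.36 − $83,757.60 = $89,806.76.
In-quota duty = $83,757.60 × 2.5% = $2,093.94. Over-quota duty = $89,806.76 × 23.5% = $21,104.59.
Line duty = $2,093.94 + $21,104.59 = $23,198.53.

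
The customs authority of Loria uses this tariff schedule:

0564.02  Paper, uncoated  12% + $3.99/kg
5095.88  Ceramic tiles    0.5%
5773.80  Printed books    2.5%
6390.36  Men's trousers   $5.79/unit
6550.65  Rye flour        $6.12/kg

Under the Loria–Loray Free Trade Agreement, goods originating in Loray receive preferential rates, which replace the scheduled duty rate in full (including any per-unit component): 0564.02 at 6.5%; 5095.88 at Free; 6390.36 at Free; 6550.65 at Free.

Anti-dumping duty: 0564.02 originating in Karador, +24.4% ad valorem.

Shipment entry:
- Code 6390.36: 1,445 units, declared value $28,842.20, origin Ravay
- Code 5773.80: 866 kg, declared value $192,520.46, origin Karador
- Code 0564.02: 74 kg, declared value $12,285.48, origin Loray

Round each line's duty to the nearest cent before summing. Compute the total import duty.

Line 1 (6390.36, Ravay, 1,445 units, $28,842.20):
Base rate for 6390.36 is $5.79/unit.
6390.36 has an FTA preferential rate, but origin Ravay is not Loray; base rate stands.
Duty = 1,445 × $5.79 = $8,366.55.
Line 2 (5773.80, Karador, 866 kg, $192,520.46):
Base rate for 5773.80 is 2.5%.
Duty = $192,520.46 × 2.5% = $4,813.01.
Line 3 (0564.02, Loray, 74 kg, $12,285.48):
Base rate for 0564.02 is 12% + $3.99/kg.
Origin Loray qualifies under the Loria–Loray agreement and 0564.02 is covered: preferential rate 6.5% applies instead.
The additional-duty order on 0564.02 targets Karador, not Loray; it does not apply.
Duty = $12,285.48 × 6.5% = $798.56.
Total = $8,366.55 + $4,813.01 + $798.56 = $13,978.12.

$13,978.12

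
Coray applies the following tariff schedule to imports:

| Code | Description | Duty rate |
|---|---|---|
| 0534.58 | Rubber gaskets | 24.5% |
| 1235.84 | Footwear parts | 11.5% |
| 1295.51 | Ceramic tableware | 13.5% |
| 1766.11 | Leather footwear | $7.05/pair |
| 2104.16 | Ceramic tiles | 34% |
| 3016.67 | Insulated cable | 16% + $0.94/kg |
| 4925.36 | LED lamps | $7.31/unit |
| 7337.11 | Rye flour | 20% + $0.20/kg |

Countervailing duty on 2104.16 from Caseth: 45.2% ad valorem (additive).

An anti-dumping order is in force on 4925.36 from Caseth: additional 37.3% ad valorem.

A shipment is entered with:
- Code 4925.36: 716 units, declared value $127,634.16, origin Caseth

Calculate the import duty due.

$52,841.50

Line 1 (4925.36, Caseth, 716 units, $127,634.16):
Base rate for 4925.36 is $7.31/unit.
Additional duty on 4925.36 from Caseth: +37.3% ad valorem. Applied ad valorem rate = 37.3%.
Duty = $127,634.16 × 37.3% + 716 × $7.31 = $52,841.50.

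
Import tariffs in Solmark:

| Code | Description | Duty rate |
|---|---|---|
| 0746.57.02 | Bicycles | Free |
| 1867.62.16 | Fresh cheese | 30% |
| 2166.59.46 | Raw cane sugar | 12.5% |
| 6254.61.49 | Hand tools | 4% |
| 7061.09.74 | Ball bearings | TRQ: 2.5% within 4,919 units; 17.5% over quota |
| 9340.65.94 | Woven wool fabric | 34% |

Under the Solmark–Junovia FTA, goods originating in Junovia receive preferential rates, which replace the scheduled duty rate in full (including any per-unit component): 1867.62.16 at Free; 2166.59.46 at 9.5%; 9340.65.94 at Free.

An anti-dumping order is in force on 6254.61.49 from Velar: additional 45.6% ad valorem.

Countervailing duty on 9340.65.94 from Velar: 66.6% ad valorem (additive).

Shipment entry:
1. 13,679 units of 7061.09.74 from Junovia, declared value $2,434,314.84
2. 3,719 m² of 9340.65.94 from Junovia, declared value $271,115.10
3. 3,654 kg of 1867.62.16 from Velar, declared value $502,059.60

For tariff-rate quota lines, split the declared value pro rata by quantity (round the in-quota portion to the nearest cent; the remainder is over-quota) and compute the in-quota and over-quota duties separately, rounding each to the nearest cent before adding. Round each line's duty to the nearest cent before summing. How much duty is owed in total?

Line 1 (7061.09.74, Junovia, 13,679 units, $2,434,314.84):
Code 7061.09.74 is under a tariff-rate quota (threshold 4,919 units). In-quota: 4,919 units at 2.5%; over-quota: 8,760 units at 17.5%.
Pro-rata value split: in-quota = $2,434,314.84 × 4,919/13,679 = $875,385.24; over-quota = $2,434,314.84 − $875,385.24 = $1,558,929.60.
In-quota duty = $875,385.24 × 2.5% = $21,884.63. Over-quota duty = $1,558,929.60 × 17.5% = $272,812.68.
Line duty = $21,884.63 + $272,812.68 = $294,697.31.
Line 2 (9340.65.94, Junovia, 3,719 m², $271,115.10):
Base rate for 9340.65.94 is 34%.
Origin Junovia qualifies under the Solmark–Junovia agreement and 9340.65.94 is covered: preferential rate Free applies instead.
The additional-duty order on 9340.65.94 targets Velar, not Junovia; it does not apply.
Duty = $271,115.10 × 0% = $0.00.
Line 3 (1867.62.16, Velar, 3,654 kg, $502,059.60):
Base rate for 1867.62.16 is 30%.
1867.62.16 has an FTA preferential rate, but origin Velar is not Junovia; base rate stands.
Duty = $502,059.60 × 30% = $150,617.88.
Total = $294,697.31 + $0.00 + $150,617.88 = $445,315.19.

$445,315.19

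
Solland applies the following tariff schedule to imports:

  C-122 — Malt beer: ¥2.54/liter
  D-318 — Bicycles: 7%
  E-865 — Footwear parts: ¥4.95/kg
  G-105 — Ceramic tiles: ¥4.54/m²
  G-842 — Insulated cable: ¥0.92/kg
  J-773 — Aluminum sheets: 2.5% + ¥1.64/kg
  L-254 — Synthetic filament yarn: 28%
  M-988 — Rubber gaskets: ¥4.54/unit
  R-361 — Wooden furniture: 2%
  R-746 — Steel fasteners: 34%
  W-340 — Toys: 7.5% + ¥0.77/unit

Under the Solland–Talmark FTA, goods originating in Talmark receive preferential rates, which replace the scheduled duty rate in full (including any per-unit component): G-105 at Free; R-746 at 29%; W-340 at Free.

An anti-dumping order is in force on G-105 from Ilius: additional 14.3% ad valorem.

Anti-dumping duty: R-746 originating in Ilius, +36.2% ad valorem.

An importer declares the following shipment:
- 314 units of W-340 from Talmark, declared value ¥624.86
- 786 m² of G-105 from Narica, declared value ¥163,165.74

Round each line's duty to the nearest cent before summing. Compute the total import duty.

Line 1 (W-340, Talmark, 314 units, ¥624.86):
Base rate for W-340 is 7.5% + ¥0.77/unit.
Origin Talmark qualifies under the Solland–Talmark agreement and W-340 is covered: preferential rate Free applies instead.
Duty = ¥624.86 × 0% = ¥0.00.
Line 2 (G-105, Narica, 786 m², ¥163,165.74):
Base rate for G-105 is ¥4.54/m².
G-105 has an FTA preferential rate, but origin Narica is not Talmark; base rate stands.
The additional-duty order on G-105 targets Ilius, not Narica; it does not apply.
Duty = 786 × ¥4.54 = ¥3,568.44.
Total = ¥0.00 + ¥3,568.44 = ¥3,568.44.

¥3,568.44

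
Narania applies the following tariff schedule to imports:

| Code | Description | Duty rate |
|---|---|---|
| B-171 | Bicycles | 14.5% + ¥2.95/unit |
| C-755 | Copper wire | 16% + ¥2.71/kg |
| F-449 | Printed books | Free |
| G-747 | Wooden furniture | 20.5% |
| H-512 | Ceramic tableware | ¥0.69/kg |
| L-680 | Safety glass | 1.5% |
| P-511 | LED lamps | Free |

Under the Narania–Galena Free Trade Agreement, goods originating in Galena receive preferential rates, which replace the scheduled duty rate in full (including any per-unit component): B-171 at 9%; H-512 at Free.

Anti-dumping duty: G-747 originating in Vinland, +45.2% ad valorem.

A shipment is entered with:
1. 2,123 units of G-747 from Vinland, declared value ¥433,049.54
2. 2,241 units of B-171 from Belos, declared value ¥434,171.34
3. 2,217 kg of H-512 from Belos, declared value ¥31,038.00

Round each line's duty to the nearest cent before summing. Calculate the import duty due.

¥355,609.07

Line 1 (G-747, Vinland, 2,123 units, ¥433,049.54):
Base rate for G-747 is 20.5%.
Additional duty on G-747 from Vinland: +45.2%. Applied ad valorem rate: 20.5% + 45.2% = 65.7%.
Duty = ¥433,049.54 × 65.7% = ¥284,513.55.
Line 2 (B-171, Belos, 2,241 units, ¥434,171.34):
Base rate for B-171 is 14.5% + ¥2.95/unit.
B-171 has an FTA preferential rate, but origin Belos is not Galena; base rate stands.
Duty = ¥434,171.34 × 14.5% + 2,241 × ¥2.95 = ¥69,565.79.
Line 3 (H-512, Belos, 2,217 kg, ¥31,038.00):
Base rate for H-512 is ¥0.69/kg.
H-512 has an FTA preferential rate, but origin Belos is not Galena; base rate stands.
Duty = 2,217 × ¥0.69 = ¥1,529.73.
Total = ¥284,513.55 + ¥69,565.79 + ¥1,529.73 = ¥355,609.07.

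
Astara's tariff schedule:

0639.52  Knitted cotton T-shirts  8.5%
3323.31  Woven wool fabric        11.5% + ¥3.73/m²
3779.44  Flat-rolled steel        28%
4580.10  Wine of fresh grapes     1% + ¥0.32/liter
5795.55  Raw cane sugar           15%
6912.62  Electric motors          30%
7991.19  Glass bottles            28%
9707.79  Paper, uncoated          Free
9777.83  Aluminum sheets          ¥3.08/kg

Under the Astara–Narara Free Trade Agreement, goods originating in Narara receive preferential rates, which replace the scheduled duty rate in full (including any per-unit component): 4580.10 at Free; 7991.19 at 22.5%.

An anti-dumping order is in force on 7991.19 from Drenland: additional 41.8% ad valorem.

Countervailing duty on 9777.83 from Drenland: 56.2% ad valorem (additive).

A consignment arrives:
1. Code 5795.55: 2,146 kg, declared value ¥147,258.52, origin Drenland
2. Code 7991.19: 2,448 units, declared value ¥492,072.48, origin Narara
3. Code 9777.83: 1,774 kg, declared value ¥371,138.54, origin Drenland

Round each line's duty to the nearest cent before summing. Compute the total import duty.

¥346,848.87

Line 1 (5795.55, Drenland, 2,146 kg, ¥147,258.52):
Base rate for 5795.55 is 15%.
Duty = ¥147,258.52 × 15% = ¥22,088.78.
Line 2 (7991.19, Narara, 2,448 units, ¥492,072.48):
Base rate for 7991.19 is 28%.
Origin Narara qualifies under the Astara–Narara agreement and 7991.19 is covered: preferential rate 22.5% applies instead.
The additional-duty order on 7991.19 targets Drenland, not Narara; it does not apply.
Duty = ¥492,072.48 × 22.5% = ¥110,716.31.
Line 3 (9777.83, Drenland, 1,774 kg, ¥371,138.54):
Base rate for 9777.83 is ¥3.08/kg.
Additional duty on 9777.83 from Drenland: +56.2% ad valorem. Applied ad valorem rate = 56.2%.
Duty = ¥371,138.54 × 56.2% + 1,774 × ¥3.08 = ¥214,043.78.
Total = ¥22,088.78 + ¥110,716.31 + ¥214,043.78 = ¥346,848.87.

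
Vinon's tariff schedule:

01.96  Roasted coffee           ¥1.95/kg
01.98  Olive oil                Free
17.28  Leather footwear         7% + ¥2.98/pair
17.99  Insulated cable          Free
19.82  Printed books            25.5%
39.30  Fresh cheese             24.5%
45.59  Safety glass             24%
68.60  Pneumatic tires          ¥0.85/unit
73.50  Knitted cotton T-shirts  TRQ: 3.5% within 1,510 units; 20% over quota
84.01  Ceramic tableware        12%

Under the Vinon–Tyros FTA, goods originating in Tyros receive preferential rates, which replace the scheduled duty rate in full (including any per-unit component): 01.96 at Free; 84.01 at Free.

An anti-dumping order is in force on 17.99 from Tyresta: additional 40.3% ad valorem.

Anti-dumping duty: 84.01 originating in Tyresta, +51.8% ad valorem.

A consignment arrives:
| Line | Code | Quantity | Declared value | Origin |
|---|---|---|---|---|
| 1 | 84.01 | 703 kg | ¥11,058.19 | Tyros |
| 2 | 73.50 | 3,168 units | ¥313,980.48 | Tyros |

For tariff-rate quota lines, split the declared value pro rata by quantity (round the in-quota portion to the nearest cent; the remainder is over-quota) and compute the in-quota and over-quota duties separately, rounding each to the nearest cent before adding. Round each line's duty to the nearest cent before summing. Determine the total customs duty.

¥38,102.84

Line 1 (84.01, Tyros, 703 kg, ¥11,058.19):
Base rate for 84.01 is 12%.
Origin Tyros qualifies under the Vinon–Tyros agreement and 84.01 is covered: preferential rate Free applies instead.
The additional-duty order on 84.01 targets Tyresta, not Tyros; it does not apply.
Duty = ¥11,058.19 × 0% = ¥0.00.
Line 2 (73.50, Tyros, 3,168 units, ¥313,980.48):
Code 73.50 is under a tariff-rate quota (threshold 1,510 units). In-quota: 1,510 units at 3.5%; over-quota: 1,658 units at 20%.
Pro-rata value split: in-quota = ¥313,980.48 × 1,510/3,168 = ¥149,656.10; over-quota = ¥313,980.48 − ¥149,656.10 = ¥164,324.38.
In-quota duty = ¥149,656.10 × 3.5% = ¥5,237.96. Over-quota duty = ¥164,324.38 × 20% = ¥32,864.88.
Line duty = ¥5,237.96 + ¥32,864.88 = ¥38,102.84.
Total = ¥0.00 + ¥38,102.84 = ¥38,102.84.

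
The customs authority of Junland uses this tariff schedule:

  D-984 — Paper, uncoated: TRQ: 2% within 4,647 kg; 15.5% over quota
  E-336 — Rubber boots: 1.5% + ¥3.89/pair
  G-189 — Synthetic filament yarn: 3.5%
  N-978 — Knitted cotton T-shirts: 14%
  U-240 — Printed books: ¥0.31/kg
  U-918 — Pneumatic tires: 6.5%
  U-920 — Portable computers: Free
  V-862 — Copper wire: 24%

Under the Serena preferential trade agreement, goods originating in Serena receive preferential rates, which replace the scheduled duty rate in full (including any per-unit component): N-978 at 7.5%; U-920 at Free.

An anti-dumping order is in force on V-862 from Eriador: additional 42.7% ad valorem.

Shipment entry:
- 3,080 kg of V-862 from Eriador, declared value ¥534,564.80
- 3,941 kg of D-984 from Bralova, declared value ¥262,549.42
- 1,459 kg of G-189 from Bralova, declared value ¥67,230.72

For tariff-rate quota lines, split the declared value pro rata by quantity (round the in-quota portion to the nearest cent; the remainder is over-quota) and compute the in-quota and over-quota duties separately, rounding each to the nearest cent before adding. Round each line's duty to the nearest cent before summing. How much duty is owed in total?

Line 1 (V-862, Eriador, 3,080 kg, ¥534,564.80):
Base rate for V-862 is 24%.
Additional duty on V-862 from Eriador: +42.7%. Applied ad valorem rate: 24% + 42.7% = 66.7%.
Duty = ¥534,564.80 × 66.7% = ¥356,554.72.
Line 2 (D-984, Bralova, 3,941 kg, ¥262,549.42):
Code D-984 is under a tariff-rate quota (threshold 4,647 kg). Quantity 3,941 kg is within the quota, so the in-quota rate 2% applies to the full value.
Duty = ¥262,549.42 × 2% = ¥5,250.99.
Line 3 (G-189, Bralova, 1,459 kg, ¥67,230.72):
Base rate for G-189 is 3.5%.
Duty = ¥67,230.72 × 3.5% = ¥2,353.08.
Total = ¥356,554.72 + ¥5,250.99 + ¥2,353.08 = ¥364,158.79.

¥364,158.79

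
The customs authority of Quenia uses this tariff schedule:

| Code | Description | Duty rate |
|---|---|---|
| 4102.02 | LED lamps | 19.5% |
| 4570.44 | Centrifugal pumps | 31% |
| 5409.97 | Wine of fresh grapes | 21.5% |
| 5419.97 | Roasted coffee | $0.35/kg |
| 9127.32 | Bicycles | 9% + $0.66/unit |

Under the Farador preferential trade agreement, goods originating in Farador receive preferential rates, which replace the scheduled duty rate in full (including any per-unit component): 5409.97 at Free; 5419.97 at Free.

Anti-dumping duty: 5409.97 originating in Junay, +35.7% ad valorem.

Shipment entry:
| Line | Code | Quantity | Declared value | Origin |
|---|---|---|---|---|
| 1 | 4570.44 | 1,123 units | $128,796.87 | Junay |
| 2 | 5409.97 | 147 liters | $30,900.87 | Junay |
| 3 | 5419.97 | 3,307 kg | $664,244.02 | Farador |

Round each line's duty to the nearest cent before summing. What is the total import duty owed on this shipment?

$57,602.33

Line 1 (4570.44, Junay, 1,123 units, $128,796.87):
Base rate for 4570.44 is 31%.
Duty = $128,796.87 × 31% = $39,927.03.
Line 2 (5409.97, Junay, 147 liters, $30,900.87):
Base rate for 5409.97 is 21.5%.
5409.97 has an FTA preferential rate, but origin Junay is not Farador; base rate stands.
Additional duty on 5409.97 from Junay: +35.7%. Applied ad valorem rate: 21.5% + 35.7% = 57.2%.
Duty = $30,900.87 × 57.2% = $17,675.30.
Line 3 (5419.97, Farador, 3,307 kg, $664,244.02):
Base rate for 5419.97 is $0.35/kg.
Origin Farador qualifies under the Quenia–Farador agreement and 5419.97 is covered: preferential rate Free applies instead.
Duty = $664,244.02 × 0% = $0.00.
Total = $39,927.03 + $17,675.30 + $0.00 = $57,602.33.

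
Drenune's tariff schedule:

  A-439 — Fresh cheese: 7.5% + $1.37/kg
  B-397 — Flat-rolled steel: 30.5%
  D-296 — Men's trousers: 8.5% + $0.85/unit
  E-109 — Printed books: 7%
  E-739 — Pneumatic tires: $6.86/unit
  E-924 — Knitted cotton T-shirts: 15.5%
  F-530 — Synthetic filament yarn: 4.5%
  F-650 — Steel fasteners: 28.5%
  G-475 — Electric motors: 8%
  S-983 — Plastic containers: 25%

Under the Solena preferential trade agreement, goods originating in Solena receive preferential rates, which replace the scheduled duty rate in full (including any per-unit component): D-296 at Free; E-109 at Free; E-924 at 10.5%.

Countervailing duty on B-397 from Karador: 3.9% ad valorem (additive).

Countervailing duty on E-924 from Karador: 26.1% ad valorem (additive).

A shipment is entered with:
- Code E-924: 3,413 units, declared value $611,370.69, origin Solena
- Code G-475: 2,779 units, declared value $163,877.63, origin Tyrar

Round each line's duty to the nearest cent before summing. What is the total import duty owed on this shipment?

Line 1 (E-924, Solena, 3,413 units, $611,370.69):
Base rate for E-924 is 15.5%.
Origin Solena qualifies under the Drenune–Solena agreement and E-924 is covered: preferential rate 10.5% applies instead.
The additional-duty order on E-924 targets Karador, not Solena; it does not apply.
Duty = $611,370.69 × 10.5% = $64,193.92.
Line 2 (G-475, Tyrar, 2,779 units, $163,877.63):
Base rate for G-475 is 8%.
Duty = $163,877.63 × 8% = $13,110.21.
Total = $64,193.92 + $13,110.21 = $77,304.13.

$77,304.13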